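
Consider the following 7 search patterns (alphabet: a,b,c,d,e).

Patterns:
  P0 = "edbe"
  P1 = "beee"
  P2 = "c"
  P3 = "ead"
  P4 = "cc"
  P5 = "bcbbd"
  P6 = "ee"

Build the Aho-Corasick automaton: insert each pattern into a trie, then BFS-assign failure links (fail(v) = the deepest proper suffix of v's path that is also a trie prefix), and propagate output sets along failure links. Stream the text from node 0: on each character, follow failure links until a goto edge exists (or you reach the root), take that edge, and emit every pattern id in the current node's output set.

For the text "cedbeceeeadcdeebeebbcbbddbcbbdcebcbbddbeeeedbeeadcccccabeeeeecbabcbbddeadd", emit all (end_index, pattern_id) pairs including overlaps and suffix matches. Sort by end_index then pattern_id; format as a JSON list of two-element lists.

Build:
Trie (insert patterns):
  0='ε' goto b→5 c→9 e→1
  1='e' goto a→10 d→2 e→17
  2='ed' goto b→3
  3='edb' goto e→4
  4='edbe' goto ·  [P0 ends]
  5='b' goto c→13 e→6
  6='be' goto e→7
  7='bee' goto e→8
  8='beee' goto ·  [P1 ends]
  9='c' goto c→12  [P2 ends]
  10='ea' goto d→11
  11='ead' goto ·  [P3 ends]
  12='cc' goto ·  [P4 ends]
  13='bc' goto b→14
  14='bcb' goto b→15
  15='bcbb' goto d→16
  16='bcbbd' goto ·  [P5 ends]
  17='ee' goto ·  [P6 ends]

Failure links (BFS by depth):
  n1('e'): parent n0 fail=0; on 'e' 0 → fail=0;  out ∅∪∅=∅
  n5('b'): parent n0 fail=0; on 'b' 0 → fail=0;  out ∅∪∅=∅
  n9('c'): parent n0 fail=0; on 'c' 0 → fail=0;  out {2}∪∅={2}
  n2('ed'): parent n1 fail=0; on 'd' 0 → fail=0;  out ∅∪∅=∅
  n6('be'): parent n5 fail=0; on 'e' 0 → fail=1;  out ∅∪∅=∅
  n10('ea'): parent n1 fail=0; on 'a' 0 → fail=0;  out ∅∪∅=∅
  n12('cc'): parent n9 fail=0; on 'c' 0 → fail=9;  out {4}∪{2}={2,4}
  n13('bc'): parent n5 fail=0; on 'c' 0 → fail=9;  out ∅∪{2}={2}
  n17('ee'): parent n1 fail=0; on 'e' 0 → fail=1;  out {6}∪∅={6}
  n3('edb'): parent n2 fail=0; on 'b' 0 → fail=5;  out ∅∪∅=∅
  n7('bee'): parent n6 fail=1; on 'e' 1 → fail=17;  out ∅∪{6}={6}
  n11('ead'): parent n10 fail=0; on 'd' 0 → fail=0;  out {3}∪∅={3}
  n14('bcb'): parent n13 fail=9; on 'b' 9→0 → fail=5;  out ∅∪∅=∅
  n4('edbe'): parent n3 fail=5; on 'e' 5 → fail=6;  out {0}∪∅={0}
  n8('beee'): parent n7 fail=17; on 'e' 17→1 → fail=17;  out {1}∪{6}={1,6}
  n15('bcbb'): parent n14 fail=5; on 'b' 5→0 → fail=5;  out ∅∪∅=∅
  n16('bcbbd'): parent n15 fail=5; on 'd' 5→0 → fail=0;  out {5}∪∅={5}

Text stream:
i=0 'c': node 0→9  ** P2@[0:0]
i=1 'e': node 9→1 ·f
i=2 'd': node 1→2
i=3 'b': node 2→3
i=4 'e': node 3→4  ** P0@[1:4]
i=5 'c': node 4→9 ·f  ** P2@[5:5]
i=6 'e': node 9→1 ·f
i=7 'e': node 1→17  ** P6@[6:7]
i=8 'e': node 17→17 ·f  ** P6@[7:8]
i=9 'a': node 17→10 ·f
i=10 'd': node 10→11  ** P3@[8:10]
i=11 'c': node 11→9 ·f  ** P2@[11:11]
i=12 'd': node 9→0 ·f
i=13 'e': node 0→1
i=14 'e': node 1→17  ** P6@[13:14]
i=15 'b': node 17→5 ·f
i=16 'e': node 5→6
i=17 'e': node 6→7  ** P6@[16:17]
i=18 'b': node 7→5 ·f
i=19 'b': node 5→5 ·f
i=20 'c': node 5→13  ** P2@[20:20]
i=21 'b': node 13→14
i=22 'b': node 14→15
i=23 'd': node 15→16  ** P5@[19:23]
i=24 'd': node 16→0 ·f
i=25 'b': node 0→5
i=26 'c': node 5→13  ** P2@[26:26]
i=27 'b': node 13→14
i=28 'b': node 14→15
i=29 'd': node 15→16  ** P5@[25:29]
i=30 'c': node 16→9 ·f  ** P2@[30:30]
i=31 'e': node 9→1 ·f
i=32 'b': node 1→5 ·f
i=33 'c': node 5→13  ** P2@[33:33]
i=34 'b': node 13→14
i=35 'b': node 14→15
i=36 'd': node 15→16  ** P5@[32:36]
i=37 'd': node 16→0 ·f
i=38 'b': node 0→5
i=39 'e': node 5→6
i=40 'e': node 6→7  ** P6@[39:40]
i=41 'e': node 7→8  ** P1@[38:41],P6@[40:41]
i=42 'e': node 8→17 ·f  ** P6@[41:42]
i=43 'd': node 17→2 ·f
i=44 'b': node 2→3
i=45 'e': node 3→4  ** P0@[42:45]
i=46 'e': node 4→7 ·f  ** P6@[45:46]
i=47 'a': node 7→10 ·f
i=48 'd': node 10→11  ** P3@[46:48]
i=49 'c': node 11→9 ·f  ** P2@[49:49]
i=50 'c': node 9→12  ** P2@[50:50],P4@[49:50]
i=51 'c': node 12→12 ·f  ** P2@[51:51],P4@[50:51]
i=52 'c': node 12→12 ·f  ** P2@[52:52],P4@[51:52]
i=53 'c': node 12→12 ·f  ** P2@[53:53],P4@[52:53]
i=54 'a': node 12→0 ·f
i=55 'b': node 0→5
i=56 'e': node 5→6
i=57 'e': node 6→7  ** P6@[56:57]
i=58 'e': node 7→8  ** P1@[55:58],P6@[57:58]
i=59 'e': node 8→17 ·f  ** P6@[58:59]
i=60 'e': node 17→17 ·f  ** P6@[59:60]
i=61 'c': node 17→9 ·f  ** P2@[61:61]
i=62 'b': node 9→5 ·f
i=63 'a': node 5→0 ·f
i=64 'b': node 0→5
i=65 'c': node 5→13  ** P2@[65:65]
i=66 'b': node 13→14
i=67 'b': node 14→15
i=68 'd': node 15→16  ** P5@[64:68]
i=69 'd': node 16→0 ·f
i=70 'e': node 0→1
i=71 'a': node 1→10
i=72 'd': node 10→11  ** P3@[70:72]
i=73 'd': node 11→0 ·f

Result: [[0,2],[4,0],[5,2],[7,6],[8,6],[10,3],[11,2],[14,6],[17,6],[20,2],[23,5],[26,2],[29,5],[30,2],[33,2],[36,5],[40,6],[41,1],[41,6],[42,6],[45,0],[46,6],[48,3],[49,2],[50,2],[50,4],[51,2],[51,4],[52,2],[52,4],[53,2],[53,4],[57,6],[58,1],[58,6],[59,6],[60,6],[61,2],[65,2],[68,5],[72,3]]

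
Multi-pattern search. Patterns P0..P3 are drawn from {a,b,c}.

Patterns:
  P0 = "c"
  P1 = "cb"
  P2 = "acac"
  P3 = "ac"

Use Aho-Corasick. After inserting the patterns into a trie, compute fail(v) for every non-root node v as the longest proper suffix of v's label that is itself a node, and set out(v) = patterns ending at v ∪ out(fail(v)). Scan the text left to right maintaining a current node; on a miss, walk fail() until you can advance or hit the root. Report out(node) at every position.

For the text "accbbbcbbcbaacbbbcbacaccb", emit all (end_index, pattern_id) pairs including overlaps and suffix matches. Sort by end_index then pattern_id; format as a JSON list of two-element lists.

Build:
Trie (insert patterns):
  0='ε' goto a→3 c→1
  1='c' goto b→2  [P0 ends]
  2='cb' goto ·  [P1 ends]
  3='a' goto c→4
  4='ac' goto a→5  [P3 ends]
  5='aca' goto c→6
  6='acac' goto ·  [P2 ends]

Failure links (BFS by depth):
  fail(1) 'c': from fail(0)=0 chase 'c': 0 ⇒ 0;  out={0}∪out(0)={0}
  fail(3) 'a': from fail(0)=0 chase 'a': 0 ⇒ 0;  out=∅∪out(0)=∅
  fail(2) 'cb': from fail(1)=0 chase 'b': 0 ⇒ 0;  out={1}∪out(0)={1}
  fail(4) 'ac': from fail(3)=0 chase 'c': 0 ⇒ 1;  out={3}∪out(1)={0,3}
  fail(5) 'aca': from fail(4)=1 chase 'a': 1→0 ⇒ 3;  out=∅∪out(3)=∅
  fail(6) 'acac': from fail(5)=3 chase 'c': 3 ⇒ 4;  out={2}∪out(4)={0,2,3}

Scan:
[0] read 'a'  n0⇒n3
[1] read 'c'  n3⇒n4  ** P0@[1:1],P3@[0:1]
[2] read 'c'  n4⇒n1 (fail-walked)  ** P0@[2:2]
[3] read 'b'  n1⇒n2  ** P1@[2:3]
[4] read 'b'  n2⇒n0 (fail-walked)
[5] read 'b'  n0⇒n0
[6] read 'c'  n0⇒n1  ** P0@[6:6]
[7] read 'b'  n1⇒n2  ** P1@[6:7]
[8] read 'b'  n2⇒n0 (fail-walked)
[9] read 'c'  n0⇒n1  ** P0@[9:9]
[10] read 'b'  n1⇒n2  ** P1@[9:10]
[11] read 'a'  n2⇒n3 (fail-walked)
[12] read 'a'  n3⇒n3 (fail-walked)
[13] read 'c'  n3⇒n4  ** P0@[13:13],P3@[12:13]
[14] read 'b'  n4⇒n2 (fail-walked)  ** P1@[13:14]
[15] read 'b'  n2⇒n0 (fail-walked)
[16] read 'b'  n0⇒n0
[17] read 'c'  n0⇒n1  ** P0@[17:17]
[18] read 'b'  n1⇒n2  ** P1@[17:18]
[19] read 'a'  n2⇒n3 (fail-walked)
[20] read 'c'  n3⇒n4  ** P0@[20:20],P3@[19:20]
[21] read 'a'  n4⇒n5
[22] read 'c'  n5⇒n6  ** P0@[22:22],P2@[19:22],P3@[21:22]
[23] read 'c'  n6⇒n1 (fail-walked)  ** P0@[23:23]
[24] read 'b'  n1⇒n2  ** P1@[23:24]

All matches (sorted): [[1,0],[1,3],[2,0],[3,1],[6,0],[7,1],[9,0],[10,1],[13,0],[13,3],[14,1],[17,0],[18,1],[20,0],[20,3],[22,0],[22,2],[22,3],[23,0],[24,1]]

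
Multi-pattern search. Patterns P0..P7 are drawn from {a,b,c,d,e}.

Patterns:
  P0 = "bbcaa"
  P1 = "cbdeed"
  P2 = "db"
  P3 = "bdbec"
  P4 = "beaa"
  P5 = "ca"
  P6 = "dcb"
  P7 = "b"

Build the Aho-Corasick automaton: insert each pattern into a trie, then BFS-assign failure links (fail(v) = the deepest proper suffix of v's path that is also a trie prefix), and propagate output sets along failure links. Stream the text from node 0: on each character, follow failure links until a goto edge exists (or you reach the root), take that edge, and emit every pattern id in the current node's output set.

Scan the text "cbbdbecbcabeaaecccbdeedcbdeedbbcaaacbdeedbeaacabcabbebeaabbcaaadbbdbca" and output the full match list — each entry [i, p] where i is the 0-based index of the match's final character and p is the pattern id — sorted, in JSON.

Build automaton:
Trie nodes:
  0='ε' goto b→1 c→6 d→12
  1='b' goto b→2 d→14 e→18  [P7 ends]
  2='bb' goto c→3
  3='bbc' goto a→4
  4='bbca' goto a→5
  5='bbcaa' goto ·  [P0 ends]
  6='c' goto a→21 b→7
  7='cb' goto d→8
  8='cbd' goto e→9
  9='cbde' goto e→10
  10='cbdee' goto d→11
  11='cbdeed' goto ·  [P1 ends]
  12='d' goto b→13 c→22
  13='db' goto ·  [P2 ends]
  14='bd' goto b→15
  15='bdb' goto e→16
  16='bdbe' goto c→17
  17='bdbec' goto ·  [P3 ends]
  18='be' goto a→19
  19='bea' goto a→20
  20='beaa' goto ·  [P4 ends]
  21='ca' goto ·  [P5 ends]
  22='dc' goto b→23
  23='dcb' goto ·  [P6 ends]

Failure links (BFS by depth):
  fail(1) 'b': from fail(0)=0 chase 'b': 0 ⇒ 0;  out={7}∪out(0)={7}
  fail(6) 'c': from fail(0)=0 chase 'c': 0 ⇒ 0;  out=∅∪out(0)=∅
  fail(12) 'd': from fail(0)=0 chase 'd': 0 ⇒ 0;  out=∅∪out(0)=∅
  fail(2) 'bb': from fail(1)=0 chase 'b': 0 ⇒ 1;  out=∅∪out(1)={7}
  fail(7) 'cb': from fail(6)=0 chase 'b': 0 ⇒ 1;  out=∅∪out(1)={7}
  fail(13) 'db': from fail(12)=0 chase 'b': 0 ⇒ 1;  out={2}∪out(1)={2,7}
  fail(14) 'bd': from fail(1)=0 chase 'd': 0 ⇒ 12;  out=∅∪out(12)=∅
  fail(18) 'be': from fail(1)=0 chase 'e': 0 ⇒ 0;  out=∅∪out(0)=∅
  fail(21) 'ca': from fail(6)=0 chase 'a': 0 ⇒ 0;  out={5}∪out(0)={5}
  fail(22) 'dc': from fail(12)=0 chase 'c': 0 ⇒ 6;  out=∅∪out(6)=∅
  fail(3) 'bbc': from fail(2)=1 chase 'c': 1→0 ⇒ 6;  out=∅∪out(6)=∅
  fail(8) 'cbd': from fail(7)=1 chase 'd': 1 ⇒ 14;  out=∅∪out(14)=∅
  fail(15) 'bdb': from fail(14)=12 chase 'b': 12 ⇒ 13;  out=∅∪out(13)={2,7}
  fail(19) 'bea': from fail(18)=0 chase 'a': 0 ⇒ 0;  out=∅∪out(0)=∅
  fail(23) 'dcb': from fail(22)=6 chase 'b': 6 ⇒ 7;  out={6}∪out(7)={6,7}
  fail(4) 'bbca': from fail(3)=6 chase 'a': 6 ⇒ 21;  out=∅∪out(21)={5}
  fail(9) 'cbde': from fail(8)=14 chase 'e': 14→12→0 ⇒ 0;  out=∅∪out(0)=∅
  fail(16) 'bdbe': from fail(15)=13 chase 'e': 13→1 ⇒ 18;  out=∅∪out(18)=∅
  fail(20) 'beaa': from fail(19)=0 chase 'a': 0 ⇒ 0;  out={4}∪out(0)={4}
  fail(5) 'bbcaa': from fail(4)=21 chase 'a': 21→0 ⇒ 0;  out={0}∪out(0)={0}
  fail(10) 'cbdee': from fail(9)=0 chase 'e': 0 ⇒ 0;  out=∅∪out(0)=∅
  fail(17) 'bdbec': from fail(16)=18 chase 'c': 18→0 ⇒ 6;  out={3}∪out(6)={3}
  fail(11) 'cbdeed': from fail(10)=0 chase 'd': 0 ⇒ 12;  out={1}∪out(12)={1}

Run:
pos 0 'c': at 6
pos 1 'b': at 7  emit P7@[1:1]
pos 2 'b': at 2 ·f  emit P7@[2:2]
pos 3 'd': at 14 ·f
pos 4 'b': at 15  emit P2@[3:4],P7@[4:4]
pos 5 'e': at 16
pos 6 'c': at 17  emit P3@[2:6]
pos 7 'b': at 7 ·f  emit P7@[7:7]
pos 8 'c': at 6 ·f
pos 9 'a': at 21  emit P5@[8:9]
pos 10 'b': at 1 ·f  emit P7@[10:10]
pos 11 'e': at 18
pos 12 'a': at 19
pos 13 'a': at 20  emit P4@[10:13]
pos 14 'e': at 0 ·f
pos 15 'c': at 6
pos 16 'c': at 6 ·f
pos 17 'c': at 6 ·f
pos 18 'b': at 7  emit P7@[18:18]
pos 19 'd': at 8
pos 20 'e': at 9
pos 21 'e': at 10
pos 22 'd': at 11  emit P1@[17:22]
pos 23 'c': at 22 ·f
pos 24 'b': at 23  emit P6@[22:24],P7@[24:24]
pos 25 'd': at 8 ·f
pos 26 'e': at 9
pos 27 'e': at 10
pos 28 'd': at 11  emit P1@[23:28]
pos 29 'b': at 13 ·f  emit P2@[28:29],P7@[29:29]
pos 30 'b': at 2 ·f  emit P7@[30:30]
pos 31 'c': at 3
pos 32 'a': at 4  emit P5@[31:32]
pos 33 'a': at 5  emit P0@[29:33]
pos 34 'a': at 0 ·f
pos 35 'c': at 6
pos 36 'b': at 7  emit P7@[36:36]
pos 37 'd': at 8
pos 38 'e': at 9
pos 39 'e': at 10
pos 40 'd': at 11  emit P1@[35:40]
pos 41 'b': at 13 ·f  emit P2@[40:41],P7@[41:41]
pos 42 'e': at 18 ·f
pos 43 'a': at 19
pos 44 'a': at 20  emit P4@[41:44]
pos 45 'c': at 6 ·f
pos 46 'a': at 21  emit P5@[45:46]
pos 47 'b': at 1 ·f  emit P7@[47:47]
pos 48 'c': at 6 ·f
pos 49 'a': at 21  emit P5@[48:49]
pos 50 'b': at 1 ·f  emit P7@[50:50]
pos 51 'b': at 2  emit P7@[51:51]
pos 52 'e': at 18 ·f
pos 53 'b': at 1 ·f  emit P7@[53:53]
pos 54 'e': at 18
pos 55 'a': at 19
pos 56 'a': at 20  emit P4@[53:56]
pos 57 'b': at 1 ·f  emit P7@[57:57]
pos 58 'b': at 2  emit P7@[58:58]
pos 59 'c': at 3
pos 60 'a': at 4  emit P5@[59:60]
pos 61 'a': at 5  emit P0@[57:61]
pos 62 'a': at 0 ·f
pos 63 'd': at 12
pos 64 'b': at 13  emit P2@[63:64],P7@[64:64]
pos 65 'b': at 2 ·f  emit P7@[65:65]
pos 66 'd': at 14 ·f
pos 67 'b': at 15  emit P2@[66:67],P7@[67:67]
pos 68 'c': at 6 ·f
pos 69 'a': at 21  emit P5@[68:69]

All matches (sorted): [[1,7],[2,7],[4,2],[4,7],[6,3],[7,7],[9,5],[10,7],[13,4],[18,7],[22,1],[24,6],[24,7],[28,1],[29,2],[29,7],[30,7],[32,5],[33,0],[36,7],[40,1],[41,2],[41,7],[44,4],[46,5],[47,7],[49,5],[50,7],[51,7],[53,7],[56,4],[57,7],[58,7],[60,5],[61,0],[64,2],[64,7],[65,7],[67,2],[67,7],[69,5]]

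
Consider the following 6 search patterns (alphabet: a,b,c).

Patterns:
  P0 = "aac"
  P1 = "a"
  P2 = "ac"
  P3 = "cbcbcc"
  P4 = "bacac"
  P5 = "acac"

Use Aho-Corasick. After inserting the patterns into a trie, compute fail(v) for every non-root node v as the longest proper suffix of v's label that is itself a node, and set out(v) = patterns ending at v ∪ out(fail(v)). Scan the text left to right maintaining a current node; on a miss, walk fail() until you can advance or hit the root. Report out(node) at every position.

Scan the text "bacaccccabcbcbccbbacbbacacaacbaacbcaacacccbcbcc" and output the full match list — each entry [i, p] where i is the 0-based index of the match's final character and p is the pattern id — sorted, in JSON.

Build automaton:
Trie (insert patterns):
  n0 'ε': a→1 b→11 c→5
  n1 'a': a→2 c→4  ←P1
  n2 'aa': c→3
  n3 'aac': ·  ←P0
  n4 'ac': a→16  ←P2
  n5 'c': b→6
  n6 'cb': c→7
  n7 'cbc': b→8
  n8 'cbcb': c→9
  n9 'cbcbc': c→10
  n10 'cbcbcc': ·  ←P3
  n11 'b': a→12
  n12 'ba': c→13
  n13 'bac': a→14
  n14 'baca': c→15
  n15 'bacac': ·  ←P4
  n16 'aca': c→17
  n17 'acac': ·  ←P5

Failure links (BFS by depth):
  fail(1) 'a': from fail(0)=0 chase 'a': 0 ⇒ 0;  out={1}∪out(0)={1}
  fail(5) 'c': from fail(0)=0 chase 'c': 0 ⇒ 0;  out=∅∪out(0)=∅
  fail(11) 'b': from fail(0)=0 chase 'b': 0 ⇒ 0;  out=∅∪out(0)=∅
  fail(2) 'aa': from fail(1)=0 chase 'a': 0 ⇒ 1;  out=∅∪out(1)={1}
  fail(4) 'ac': from fail(1)=0 chase 'c': 0 ⇒ 5;  out={2}∪out(5)={2}
  fail(6) 'cb': from fail(5)=0 chase 'b': 0 ⇒ 11;  out=∅∪out(11)=∅
  fail(12) 'ba': from fail(11)=0 chase 'a': 0 ⇒ 1;  out=∅∪out(1)={1}
  fail(3) 'aac': from fail(2)=1 chase 'c': 1 ⇒ 4;  out={0}∪out(4)={0,2}
  fail(7) 'cbc': from fail(6)=11 chase 'c': 11→0 ⇒ 5;  out=∅∪out(5)=∅
  fail(13) 'bac': from fail(12)=1 chase 'c': 1 ⇒ 4;  out=∅∪out(4)={2}
  fail(16) 'aca': from fail(4)=5 chase 'a': 5→0 ⇒ 1;  out=∅∪out(1)={1}
  fail(8) 'cbcb': from fail(7)=5 chase 'b': 5 ⇒ 6;  out=∅∪out(6)=∅
  fail(14) 'baca': from fail(13)=4 chase 'a': 4 ⇒ 16;  out=∅∪out(16)={1}
  fail(17) 'acac': from fail(16)=1 chase 'c': 1 ⇒ 4;  out={5}∪out(4)={2,5}
  fail(9) 'cbcbc': from fail(8)=6 chase 'c': 6 ⇒ 7;  out=∅∪out(7)=∅
  fail(15) 'bacac': from fail(14)=16 chase 'c': 16 ⇒ 17;  out={4}∪out(17)={2,4,5}
  fail(10) 'cbcbcc': from fail(9)=7 chase 'c': 7→5→0 ⇒ 5;  out={3}∪out(5)={3}

Text stream:
pos 0 'b': at 11
pos 1 'a': at 12  ** P1@[1:1]
pos 2 'c': at 13  ** P2@[1:2]
pos 3 'a': at 14  ** P1@[3:3]
pos 4 'c': at 15  ** P2@[3:4],P4@[0:4],P5@[1:4]
pos 5 'c': at 5 (fail-walked)
pos 6 'c': at 5 (fail-walked)
pos 7 'c': at 5 (fail-walked)
pos 8 'a': at 1 (fail-walked)  ** P1@[8:8]
pos 9 'b': at 11 (fail-walked)
pos 10 'c': at 5 (fail-walked)
pos 11 'b': at 6
pos 12 'c': at 7
pos 13 'b': at 8
pos 14 'c': at 9
pos 15 'c': at 10  ** P3@[10:15]
pos 16 'b': at 6 (fail-walked)
pos 17 'b': at 11 (fail-walked)
pos 18 'a': at 12  ** P1@[18:18]
pos 19 'c': at 13  ** P2@[18:19]
pos 20 'b': at 6 (fail-walked)
pos 21 'b': at 11 (fail-walked)
pos 22 'a': at 12  ** P1@[22:22]
pos 23 'c': at 13  ** P2@[22:23]
pos 24 'a': at 14  ** P1@[24:24]
pos 25 'c': at 15  ** P2@[24:25],P4@[21:25],P5@[22:25]
pos 26 'a': at 16 (fail-walked)  ** P1@[26:26]
pos 27 'a': at 2 (fail-walked)  ** P1@[27:27]
pos 28 'c': at 3  ** P0@[26:28],P2@[27:28]
pos 29 'b': at 6 (fail-walked)
pos 30 'a': at 12 (fail-walked)  ** P1@[30:30]
pos 31 'a': at 2 (fail-walked)  ** P1@[31:31]
pos 32 'c': at 3  ** P0@[30:32],P2@[31:32]
pos 33 'b': at 6 (fail-walked)
pos 34 'c': at 7
pos 35 'a': at 1 (fail-walked)  ** P1@[35:35]
pos 36 'a': at 2  ** P1@[36:36]
pos 37 'c': at 3  ** P0@[35:37],P2@[36:37]
pos 38 'a': at 16 (fail-walked)  ** P1@[38:38]
pos 39 'c': at 17  ** P2@[38:39],P5@[36:39]
pos 40 'c': at 5 (fail-walked)
pos 41 'c': at 5 (fail-walked)
pos 42 'b': at 6
pos 43 'c': at 7
pos 44 'b': at 8
pos 45 'c': at 9
pos 46 'c': at 10  ** P3@[41:46]

Result: [[1,1],[2,2],[3,1],[4,2],[4,4],[4,5],[8,1],[15,3],[18,1],[19,2],[22,1],[23,2],[24,1],[25,2],[25,4],[25,5],[26,1],[27,1],[28,0],[28,2],[30,1],[31,1],[32,0],[32,2],[35,1],[36,1],[37,0],[37,2],[38,1],[39,2],[39,5],[46,3]]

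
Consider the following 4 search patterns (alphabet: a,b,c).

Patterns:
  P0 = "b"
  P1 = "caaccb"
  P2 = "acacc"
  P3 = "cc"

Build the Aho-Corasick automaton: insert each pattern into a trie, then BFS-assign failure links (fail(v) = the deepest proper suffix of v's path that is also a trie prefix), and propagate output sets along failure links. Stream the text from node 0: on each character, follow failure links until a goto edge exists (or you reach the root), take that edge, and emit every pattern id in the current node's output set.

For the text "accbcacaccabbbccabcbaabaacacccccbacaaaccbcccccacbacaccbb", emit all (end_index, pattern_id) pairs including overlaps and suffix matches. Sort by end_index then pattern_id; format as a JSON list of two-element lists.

Build automaton:
Trie nodes:
  0='ε' goto a→8 b→1 c→2
  1='b' goto ·  [P0 ends]
  2='c' goto a→3 c→13
  3='ca' goto a→4
  4='caa' goto c→5
  5='caac' goto c→6
  6='caacc' goto b→7
  7='caaccb' goto ·  [P1 ends]
  8='a' goto c→9
  9='ac' goto a→10
  10='aca' goto c→11
  11='acac' goto c→12
  12='acacc' goto ·  [P2 ends]
  13='cc' goto ·  [P3 ends]

BFS fail/out derivation:
  fail(1) 'b': from fail(0)=0 chase 'b': 0 ⇒ 0;  out={0}∪out(0)={0}
  fail(2) 'c': from fail(0)=0 chase 'c': 0 ⇒ 0;  out=∅∪out(0)=∅
  fail(8) 'a': from fail(0)=0 chase 'a': 0 ⇒ 0;  out=∅∪out(0)=∅
  fail(3) 'ca': from fail(2)=0 chase 'a': 0 ⇒ 8;  out=∅∪out(8)=∅
  fail(9) 'ac': from fail(8)=0 chase 'c': 0 ⇒ 2;  out=∅∪out(2)=∅
  fail(13) 'cc': from fail(2)=0 chase 'c': 0 ⇒ 2;  out={3}∪out(2)={3}
  fail(4) 'caa': from fail(3)=8 chase 'a': 8→0 ⇒ 8;  out=∅∪out(8)=∅
  fail(10) 'aca': from fail(9)=2 chase 'a': 2 ⇒ 3;  out=∅∪out(3)=∅
  fail(5) 'caac': from fail(4)=8 chase 'c': 8 ⇒ 9;  out=∅∪out(9)=∅
  fail(11) 'acac': from fail(10)=3 chase 'c': 3→8 ⇒ 9;  out=∅∪out(9)=∅
  fail(6) 'caacc': from fail(5)=9 chase 'c': 9→2 ⇒ 13;  out=∅∪out(13)={3}
  fail(12) 'acacc': from fail(11)=9 chase 'c': 9→2 ⇒ 13;  out={2}∪out(13)={2,3}
  fail(7) 'caaccb': from fail(6)=13 chase 'b': 13→2→0 ⇒ 1;  out={1}∪out(1)={0,1}

Scan:
[0] read 'a'  n0⇒n8
[1] read 'c'  n8⇒n9
[2] read 'c'  n9⇒n13 ·f  → match P3@[1:2]
[3] read 'b'  n13⇒n1 ·f  → match P0@[3:3]
[4] read 'c'  n1⇒n2 ·f
[5] read 'a'  n2⇒n3
[6] read 'c'  n3⇒n9 ·f
[7] read 'a'  n9⇒n10
[8] read 'c'  n10⇒n11
[9] read 'c'  n11⇒n12  → match P2@[5:9],P3@[8:9]
[10] read 'a'  n12⇒n3 ·f
[11] read 'b'  n3⇒n1 ·f  → match P0@[11:11]
[12] read 'b'  n1⇒n1 ·f  → match P0@[12:12]
[13] read 'b'  n1⇒n1 ·f  → match P0@[13:13]
[14] read 'c'  n1⇒n2 ·f
[15] read 'c'  n2⇒n13  → match P3@[14:15]
[16] read 'a'  n13⇒n3 ·f
[17] read 'b'  n3⇒n1 ·f  → match P0@[17:17]
[18] read 'c'  n1⇒n2 ·f
[19] read 'b'  n2⇒n1 ·f  → match P0@[19:19]
[20] read 'a'  n1⇒n8 ·f
[21] read 'a'  n8⇒n8 ·f
[22] read 'b'  n8⇒n1 ·f  → match P0@[22:22]
[23] read 'a'  n1⇒n8 ·f
[24] read 'a'  n8⇒n8 ·f
[25] read 'c'  n8⇒n9
[26] read 'a'  n9⇒n10
[27] read 'c'  n10⇒n11
[28] read 'c'  n11⇒n12  → match P2@[24:28],P3@[27:28]
[29] read 'c'  n12⇒n13 ·f  → match P3@[28:29]
[30] read 'c'  n13⇒n13 ·f  → match P3@[29:30]
[31] read 'c'  n13⇒n13 ·f  → match P3@[30:31]
[32] read 'b'  n13⇒n1 ·f  → match P0@[32:32]
[33] read 'a'  n1⇒n8 ·f
[34] read 'c'  n8⇒n9
[35] read 'a'  n9⇒n10
[36] read 'a'  n10⇒n4 ·f
[37] read 'a'  n4⇒n8 ·f
[38] read 'c'  n8⇒n9
[39] read 'c'  n9⇒n13 ·f  → match P3@[38:39]
[40] read 'b'  n13⇒n1 ·f  → match P0@[40:40]
[41] read 'c'  n1⇒n2 ·f
[42] read 'c'  n2⇒n13  → match P3@[41:42]
[43] read 'c'  n13⇒n13 ·f  → match P3@[42:43]
[44] read 'c'  n13⇒n13 ·f  → match P3@[43:44]
[45] read 'c'  n13⇒n13 ·f  → match P3@[44:45]
[46] read 'a'  n13⇒n3 ·f
[47] read 'c'  n3⇒n9 ·f
[48] read 'b'  n9⇒n1 ·f  → match P0@[48:48]
[49] read 'a'  n1⇒n8 ·f
[50] read 'c'  n8⇒n9
[51] read 'a'  n9⇒n10
[52] read 'c'  n10⇒n11
[53] read 'c'  n11⇒n12  → match P2@[49:53],P3@[52:53]
[54] read 'b'  n12⇒n1 ·f  → match P0@[54:54]
[55] read 'b'  n1⇒n1 ·f  → match P0@[55:55]

Matches: [[2,3],[3,0],[9,2],[9,3],[11,0],[12,0],[13,0],[15,3],[17,0],[19,0],[22,0],[28,2],[28,3],[29,3],[30,3],[31,3],[32,0],[39,3],[40,0],[42,3],[43,3],[44,3],[45,3],[48,0],[53,2],[53,3],[54,0],[55,0]]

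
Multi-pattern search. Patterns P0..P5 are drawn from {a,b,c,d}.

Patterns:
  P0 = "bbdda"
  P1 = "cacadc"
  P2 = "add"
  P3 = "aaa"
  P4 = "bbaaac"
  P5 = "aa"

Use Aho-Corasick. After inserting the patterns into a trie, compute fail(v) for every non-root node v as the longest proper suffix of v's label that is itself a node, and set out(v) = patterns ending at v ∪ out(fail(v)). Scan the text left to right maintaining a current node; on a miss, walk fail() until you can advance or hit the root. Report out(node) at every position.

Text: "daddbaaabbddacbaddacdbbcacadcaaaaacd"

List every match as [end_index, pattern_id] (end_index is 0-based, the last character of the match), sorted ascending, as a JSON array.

Construct AC machine:
Trie (insert patterns):
  0='ε' goto a→12 b→1 c→6
  1='b' goto b→2
  2='bb' goto a→17 d→3
  3='bbd' goto d→4
  4='bbdd' goto a→5
  5='bbdda' goto ·  [P0 ends]
  6='c' goto a→7
  7='ca' goto c→8
  8='cac' goto a→9
  9='caca' goto d→10
  10='cacad' goto c→11
  11='cacadc' goto ·  [P1 ends]
  12='a' goto a→15 d→13
  13='ad' goto d→14
  14='add' goto ·  [P2 ends]
  15='aa' goto a→16  [P5 ends]
  16='aaa' goto ·  [P3 ends]
  17='bba' goto a→18
  18='bbaa' goto a→19
  19='bbaaa' goto c→20
  20='bbaaac' goto ·  [P4 ends]

Failure links (BFS by depth):
  fail(1) 'b': from fail(0)=0 chase 'b': 0 ⇒ 0;  out=∅∪out(0)=∅
  fail(6) 'c': from fail(0)=0 chase 'c': 0 ⇒ 0;  out=∅∪out(0)=∅
  fail(12) 'a': from fail(0)=0 chase 'a': 0 ⇒ 0;  out=∅∪out(0)=∅
  fail(2) 'bb': from fail(1)=0 chase 'b': 0 ⇒ 1;  out=∅∪out(1)=∅
  fail(7) 'ca': from fail(6)=0 chase 'a': 0 ⇒ 12;  out=∅∪out(12)=∅
  fail(13) 'ad': from fail(12)=0 chase 'd': 0 ⇒ 0;  out=∅∪out(0)=∅
  fail(15) 'aa': from fail(12)=0 chase 'a': 0 ⇒ 12;  out={5}∪out(12)={5}
  fail(3) 'bbd': from fail(2)=1 chase 'd': 1→0 ⇒ 0;  out=∅∪out(0)=∅
  fail(8) 'cac': from fail(7)=12 chase 'c': 12→0 ⇒ 6;  out=∅∪out(6)=∅
  fail(14) 'add': from fail(13)=0 chase 'd': 0 ⇒ 0;  out={2}∪out(0)={2}
  fail(16) 'aaa': from fail(15)=12 chase 'a': 12 ⇒ 15;  out={3}∪out(15)={3,5}
  fail(17) 'bba': from fail(2)=1 chase 'a': 1→0 ⇒ 12;  out=∅∪out(12)=∅
  fail(4) 'bbdd': from fail(3)=0 chase 'd': 0 ⇒ 0;  out=∅∪out(0)=∅
  fail(9) 'caca': from fail(8)=6 chase 'a': 6 ⇒ 7;  out=∅∪out(7)=∅
  fail(18) 'bbaa': from fail(17)=12 chase 'a': 12 ⇒ 15;  out=∅∪out(15)={5}
  fail(5) 'bbdda': from fail(4)=0 chase 'a': 0 ⇒ 12;  out={0}∪out(12)={0}
  fail(10) 'cacad': from fail(9)=7 chase 'd': 7→12 ⇒ 13;  out=∅∪out(13)=∅
  fail(19) 'bbaaa': from fail(18)=15 chase 'a': 15 ⇒ 16;  out=∅∪out(16)={3,5}
  fail(11) 'cacadc': from fail(10)=13 chase 'c': 13→0 ⇒ 6;  out={1}∪out(6)={1}
  fail(20) 'bbaaac': from fail(19)=16 chase 'c': 16→15→12→0 ⇒ 6;  out={4}∪out(6)={4}

Scan:
pos 0 'd': at 0
pos 1 'a': at 12
pos 2 'd': at 13
pos 3 'd': at 14  ** P2@[1:3]
pos 4 'b': at 1 ·f
pos 5 'a': at 12 ·f
pos 6 'a': at 15  ** P5@[5:6]
pos 7 'a': at 16  ** P3@[5:7],P5@[6:7]
pos 8 'b': at 1 ·f
pos 9 'b': at 2
pos 10 'd': at 3
pos 11 'd': at 4
pos 12 'a': at 5  ** P0@[8:12]
pos 13 'c': at 6 ·f
pos 14 'b': at 1 ·f
pos 15 'a': at 12 ·f
pos 16 'd': at 13
pos 17 'd': at 14  ** P2@[15:17]
pos 18 'a': at 12 ·f
pos 19 'c': at 6 ·f
pos 20 'd': at 0 ·f
pos 21 'b': at 1
pos 22 'b': at 2
pos 23 'c': at 6 ·f
pos 24 'a': at 7
pos 25 'c': at 8
pos 26 'a': at 9
pos 27 'd': at 10
pos 28 'c': at 11  ** P1@[23:28]
pos 29 'a': at 7 ·f
pos 30 'a': at 15 ·f  ** P5@[29:30]
pos 31 'a': at 16  ** P3@[29:31],P5@[30:31]
pos 32 'a': at 16 ·f  ** P3@[30:32],P5@[31:32]
pos 33 'a': at 16 ·f  ** P3@[31:33],P5@[32:33]
pos 34 'c': at 6 ·f
pos 35 'd': at 0 ·f

All matches (sorted): [[3,2],[6,5],[7,3],[7,5],[12,0],[17,2],[28,1],[30,5],[31,3],[31,5],[32,3],[32,5],[33,3],[33,5]]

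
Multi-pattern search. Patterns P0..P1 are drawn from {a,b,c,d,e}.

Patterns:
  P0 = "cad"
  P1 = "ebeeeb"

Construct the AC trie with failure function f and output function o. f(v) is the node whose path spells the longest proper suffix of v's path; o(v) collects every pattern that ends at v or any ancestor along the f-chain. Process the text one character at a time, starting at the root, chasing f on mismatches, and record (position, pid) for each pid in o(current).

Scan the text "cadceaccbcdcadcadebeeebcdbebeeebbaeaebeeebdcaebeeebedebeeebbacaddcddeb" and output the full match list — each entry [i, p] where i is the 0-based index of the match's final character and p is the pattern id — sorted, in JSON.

Build:
Trie (insert patterns):
  0='ε' goto c→1 e→4
  1='c' goto a→2
  2='ca' goto d→3
  3='cad' goto ·  [P0 ends]
  4='e' goto b→5
  5='eb' goto e→6
  6='ebe' goto e→7
  7='ebee' goto e→8
  8='ebeee' goto b→9
  9='ebeeeb' goto ·  [P1 ends]

Failure links (BFS by depth):
  n1('c'): parent n0 fail=0; on 'c' 0 → fail=0;  out ∅∪∅=∅
  n4('e'): parent n0 fail=0; on 'e' 0 → fail=0;  out ∅∪∅=∅
  n2('ca'): parent n1 fail=0; on 'a' 0 → fail=0;  out ∅∪∅=∅
  n5('eb'): parent n4 fail=0; on 'b' 0 → fail=0;  out ∅∪∅=∅
  n3('cad'): parent n2 fail=0; on 'd' 0 → fail=0;  out {0}∪∅={0}
  n6('ebe'): parent n5 fail=0; on 'e' 0 → fail=4;  out ∅∪∅=∅
  n7('ebee'): parent n6 fail=4; on 'e' 4→0 → fail=4;  out ∅∪∅=∅
  n8('ebeee'): parent n7 fail=4; on 'e' 4→0 → fail=4;  out ∅∪∅=∅
  n9('ebeeeb'): parent n8 fail=4; on 'b' 4 → fail=5;  out {1}∪∅={1}

Run:
i=0 'c': node 0→1
i=1 'a': node 1→2
i=2 'd': node 2→3  → match P0@[0:2]
i=3 'c': node 3→1 (via fail)
i=4 'e': node 1→4 (via fail)
i=5 'a': node 4→0 (via fail)
i=6 'c': node 0→1
i=7 'c': node 1→1 (via fail)
i=8 'b': node 1→0 (via fail)
i=9 'c': node 0→1
i=10 'd': node 1→0 (via fail)
i=11 'c': node 0→1
i=12 'a': node 1→2
i=13 'd': node 2→3  → match P0@[11:13]
i=14 'c': node 3→1 (via fail)
i=15 'a': node 1→2
i=16 'd': node 2→3  → match P0@[14:16]
i=17 'e': node 3→4 (via fail)
i=18 'b': node 4→5
i=19 'e': node 5→6
i=20 'e': node 6→7
i=21 'e': node 7→8
i=22 'b': node 8→9  → match P1@[17:22]
i=23 'c': node 9→1 (via fail)
i=24 'd': node 1→0 (via fail)
i=25 'b': node 0→0
i=26 'e': node 0→4
i=27 'b': node 4→5
i=28 'e': node 5→6
i=29 'e': node 6→7
i=30 'e': node 7→8
i=31 'b': node 8→9  → match P1@[26:31]
i=32 'b': node 9→0 (via fail)
i=33 'a': node 0→0
i=34 'e': node 0→4
i=35 'a': node 4→0 (via fail)
i=36 'e': node 0→4
i=37 'b': node 4→5
i=38 'e': node 5→6
i=39 'e': node 6→7
i=40 'e': node 7→8
i=41 'b': node 8→9  → match P1@[36:41]
i=42 'd': node 9→0 (via fail)
i=43 'c': node 0→1
i=44 'a': node 1→2
i=45 'e': node 2→4 (via fail)
i=46 'b': node 4→5
i=47 'e': node 5→6
i=48 'e': node 6→7
i=49 'e': node 7→8
i=50 'b': node 8→9  → match P1@[45:50]
i=51 'e': node 9→6 (via fail)
i=52 'd': node 6→0 (via fail)
i=53 'e': node 0→4
i=54 'b': node 4→5
i=55 'e': node 5→6
i=56 'e': node 6→7
i=57 'e': node 7→8
i=58 'b': node 8→9  → match P1@[53:58]
i=59 'b': node 9→0 (via fail)
i=60 'a': node 0→0
i=61 'c': node 0→1
i=62 'a': node 1→2
i=63 'd': node 2→3  → match P0@[61:63]
i=64 'd': node 3→0 (via fail)
i=65 'c': node 0→1
i=66 'd': node 1→0 (via fail)
i=67 'd': node 0→0
i=68 'e': node 0→4
i=69 'b': node 4→5

Result: [[2,0],[13,0],[16,0],[22,1],[31,1],[41,1],[50,1],[58,1],[63,0]]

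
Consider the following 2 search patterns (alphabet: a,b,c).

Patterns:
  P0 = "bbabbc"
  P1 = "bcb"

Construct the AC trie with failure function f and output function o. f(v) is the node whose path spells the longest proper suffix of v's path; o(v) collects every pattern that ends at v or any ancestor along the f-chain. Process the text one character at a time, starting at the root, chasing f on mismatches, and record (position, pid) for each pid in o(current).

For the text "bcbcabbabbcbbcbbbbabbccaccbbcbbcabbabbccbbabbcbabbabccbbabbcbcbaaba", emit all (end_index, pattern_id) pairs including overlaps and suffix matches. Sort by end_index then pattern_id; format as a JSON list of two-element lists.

Build:
Trie nodes:
  n0 'ε': b→1
  n1 'b': b→2 c→7
  n2 'bb': a→3
  n3 'bba': b→4
  n4 'bbab': b→5
  n5 'bbabb': c→6
  n6 'bbabbc': ·  ←P0
  n7 'bc': b→8
  n8 'bcb': ·  ←P1

BFS fail/out derivation:
  n1('b'): parent n0 fail=0; on 'b' 0 → fail=0;  out ∅∪∅=∅
  n2('bb'): parent n1 fail=0; on 'b' 0 → fail=1;  out ∅∪∅=∅
  n7('bc'): parent n1 fail=0; on 'c' 0 → fail=0;  out ∅∪∅=∅
  n3('bba'): parent n2 fail=1; on 'a' 1→0 → fail=0;  out ∅∪∅=∅
  n8('bcb'): parent n7 fail=0; on 'b' 0 → fail=1;  out {1}∪∅={1}
  n4('bbab'): parent n3 fail=0; on 'b' 0 → fail=1;  out ∅∪∅=∅
  n5('bbabb'): parent n4 fail=1; on 'b' 1 → fail=2;  out ∅∪∅=∅
  n6('bbabbc'): parent n5 fail=2; on 'c' 2→1 → fail=7;  out {0}∪∅={0}

Text stream:
i=0 'b': node 0→1
i=1 'c': node 1→7
i=2 'b': node 7→8  emit P1@[0:2]
i=3 'c': node 8→7 ·f
i=4 'a': node 7→0 ·f
i=5 'b': node 0→1
i=6 'b': node 1→2
i=7 'a': node 2→3
i=8 'b': node 3→4
i=9 'b': node 4→5
i=10 'c': node 5→6  emit P0@[5:10]
i=11 'b': node 6→8 ·f  emit P1@[9:11]
i=12 'b': node 8→2 ·f
i=13 'c': node 2→7 ·f
i=14 'b': node 7→8  emit P1@[12:14]
i=15 'b': node 8→2 ·f
i=16 'b': node 2→2 ·f
i=17 'b': node 2→2 ·f
i=18 'a': node 2→3
i=19 'b': node 3→4
i=20 'b': node 4→5
i=21 'c': node 5→6  emit P0@[16:21]
i=22 'c': node 6→0 ·f
i=23 'a': node 0→0
i=24 'c': node 0→0
i=25 'c': node 0→0
i=26 'b': node 0→1
i=27 'b': node 1→2
i=28 'c': node 2→7 ·f
i=29 'b': node 7→8  emit P1@[27:29]
i=30 'b': node 8→2 ·f
i=31 'c': node 2→7 ·f
i=32 'a': node 7→0 ·f
i=33 'b': node 0→1
i=34 'b': node 1→2
i=35 'a': node 2→3
i=36 'b': node 3→4
i=37 'b': node 4→5
i=38 'c': node 5→6  emit P0@[33:38]
i=39 'c': node 6→0 ·f
i=40 'b': node 0→1
i=41 'b': node 1→2
i=42 'a': node 2→3
i=43 'b': node 3→4
i=44 'b': node 4→5
i=45 'c': node 5→6  emit P0@[40:45]
i=46 'b': node 6→8 ·f  emit P1@[44:46]
i=47 'a': node 8→0 ·f
i=48 'b': node 0→1
i=49 'b': node 1→2
i=50 'a': node 2→3
i=51 'b': node 3→4
i=52 'c': node 4→7 ·f
i=53 'c': node 7→0 ·f
i=54 'b': node 0→1
i=55 'b': node 1→2
i=56 'a': node 2→3
i=57 'b': node 3→4
i=58 'b': node 4→5
i=59 'c': node 5→6  emit P0@[54:59]
i=60 'b': node 6→8 ·f  emit P1@[58:60]
i=61 'c': node 8→7 ·f
i=62 'b': node 7→8  emit P1@[60:62]
i=63 'a': node 8→0 ·f
i=64 'a': node 0→0
i=65 'b': node 0→1
i=66 'a': node 1→0 ·f

All matches (sorted): [[2,1],[10,0],[11,1],[14,1],[21,0],[29,1],[38,0],[45,0],[46,1],[59,0],[60,1],[62,1]]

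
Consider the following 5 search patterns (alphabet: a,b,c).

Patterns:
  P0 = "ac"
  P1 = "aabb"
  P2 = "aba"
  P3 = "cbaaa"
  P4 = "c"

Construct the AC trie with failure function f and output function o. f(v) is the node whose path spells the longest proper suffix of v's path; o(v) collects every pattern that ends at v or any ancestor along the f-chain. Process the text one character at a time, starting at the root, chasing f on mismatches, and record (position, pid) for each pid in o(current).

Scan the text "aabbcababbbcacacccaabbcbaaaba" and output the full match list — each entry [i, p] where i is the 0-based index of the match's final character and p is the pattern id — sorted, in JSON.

Build automaton:
Trie (insert patterns):
  0='ε' goto a→1 c→8
  1='a' goto a→3 b→6 c→2
  2='ac' goto ·  ←P0
  3='aa' goto b→4
  4='aab' goto b→5
  5='aabb' goto ·  ←P1
  6='ab' goto a→7
  7='aba' goto ·  ←P2
  8='c' goto b→9  ←P4
  9='cb' goto a→10
  10='cba' goto a→11
  11='cbaa' goto a→12
  12='cbaaa' goto ·  ←P3

Failure links (BFS by depth):
  fail(1) 'a': from fail(0)=0 chase 'a': 0 ⇒ 0;  out=∅∪out(0)=∅
  fail(8) 'c': from fail(0)=0 chase 'c': 0 ⇒ 0;  out={4}∪out(0)={4}
  fail(2) 'ac': from fail(1)=0 chase 'c': 0 ⇒ 8;  out={0}∪out(8)={0,4}
  fail(3) 'aa': from fail(1)=0 chase 'a': 0 ⇒ 1;  out=∅∪out(1)=∅
  fail(6) 'ab': from fail(1)=0 chase 'b': 0 ⇒ 0;  out=∅∪out(0)=∅
  fail(9) 'cb': from fail(8)=0 chase 'b': 0 ⇒ 0;  out=∅∪out(0)=∅
  fail(4) 'aab': from fail(3)=1 chase 'b': 1 ⇒ 6;  out=∅∪out(6)=∅
  fail(7) 'aba': from fail(6)=0 chase 'a': 0 ⇒ 1;  out={2}∪out(1)={2}
  fail(10) 'cba': from fail(9)=0 chase 'a': 0 ⇒ 1;  out=∅∪out(1)=∅
  fail(5) 'aabb': from fail(4)=6 chase 'b': 6→0 ⇒ 0;  out={1}∪out(0)={1}
  fail(11) 'cbaa': from fail(10)=1 chase 'a': 1 ⇒ 3;  out=∅∪out(3)=∅
  fail(12) 'cbaaa': from fail(11)=3 chase 'a': 3→1 ⇒ 3;  out={3}∪out(3)={3}

Scan:
[0] read 'a'  n0⇒n1
[1] read 'a'  n1⇒n3
[2] read 'b'  n3⇒n4
[3] read 'b'  n4⇒n5  emit P1@[0:3]
[4] read 'c'  n5⇒n8 ·f  emit P4@[4:4]
[5] read 'a'  n8⇒n1 ·f
[6] read 'b'  n1⇒n6
[7] read 'a'  n6⇒n7  emit P2@[5:7]
[8] read 'b'  n7⇒n6 ·f
[9] read 'b'  n6⇒n0 ·f
[10] read 'b'  n0⇒n0
[11] read 'c'  n0⇒n8  emit P4@[11:11]
[12] read 'a'  n8⇒n1 ·f
[13] read 'c'  n1⇒n2  emit P0@[12:13],P4@[13:13]
[14] read 'a'  n2⇒n1 ·f
[15] read 'c'  n1⇒n2  emit P0@[14:15],P4@[15:15]
[16] read 'c'  n2⇒n8 ·f  emit P4@[16:16]
[17] read 'c'  n8⇒n8 ·f  emit P4@[17:17]
[18] read 'a'  n8⇒n1 ·f
[19] read 'a'  n1⇒n3
[20] read 'b'  n3⇒n4
[21] read 'b'  n4⇒n5  emit P1@[18:21]
[22] read 'c'  n5⇒n8 ·f  emit P4@[22:22]
[23] read 'b'  n8⇒n9
[24] read 'a'  n9⇒n10
[25] read 'a'  n10⇒n11
[26] read 'a'  n11⇒n12  emit P3@[22:26]
[27] read 'b'  n12⇒n4 ·f
[28] read 'a'  n4⇒n7 ·f  emit P2@[26:28]

Matches: [[3,1],[4,4],[7,2],[11,4],[13,0],[13,4],[15,0],[15,4],[16,4],[17,4],[21,1],[22,4],[26,3],[28,2]]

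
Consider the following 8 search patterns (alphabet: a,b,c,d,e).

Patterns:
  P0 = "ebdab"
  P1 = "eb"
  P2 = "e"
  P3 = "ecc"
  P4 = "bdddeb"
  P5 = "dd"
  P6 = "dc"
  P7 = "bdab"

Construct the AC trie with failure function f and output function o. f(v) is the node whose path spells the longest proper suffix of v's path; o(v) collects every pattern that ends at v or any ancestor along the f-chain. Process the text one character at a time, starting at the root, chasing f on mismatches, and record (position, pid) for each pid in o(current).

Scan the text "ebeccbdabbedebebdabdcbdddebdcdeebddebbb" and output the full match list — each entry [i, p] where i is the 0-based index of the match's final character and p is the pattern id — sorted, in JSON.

Build automaton:
Trie nodes:
  n0 'ε': b→8 d→14 e→1
  n1 'e': b→2 c→6  ←P2
  n2 'eb': d→3  ←P1
  n3 'ebd': a→4
  n4 'ebda': b→5
  n5 'ebdab': ·  ←P0
  n6 'ec': c→7
  n7 'ecc': ·  ←P3
  n8 'b': d→9
  n9 'bd': a→17 d→10
  n10 'bdd': d→11
  n11 'bddd': e→12
  n12 'bddde': b→13
  n13 'bdddeb': ·  ←P4
  n14 'd': c→16 d→15
  n15 'dd': ·  ←P5
  n16 'dc': ·  ←P6
  n17 'bda': b→18
  n18 'bdab': ·  ←P7

Failure links (BFS by depth):
  n1('e'): parent n0 fail=0; on 'e' 0 → fail=0;  out {2}∪∅={2}
  n8('b'): parent n0 fail=0; on 'b' 0 → fail=0;  out ∅∪∅=∅
  n14('d'): parent n0 fail=0; on 'd' 0 → fail=0;  out ∅∪∅=∅
  n2('eb'): parent n1 fail=0; on 'b' 0 → fail=8;  out {1}∪∅={1}
  n6('ec'): parent n1 fail=0; on 'c' 0 → fail=0;  out ∅∪∅=∅
  n9('bd'): parent n8 fail=0; on 'd' 0 → fail=14;  out ∅∪∅=∅
  n15('dd'): parent n14 fail=0; on 'd' 0 → fail=14;  out {5}∪∅={5}
  n16('dc'): parent n14 fail=0; on 'c' 0 → fail=0;  out {6}∪∅={6}
  n3('ebd'): parent n2 fail=8; on 'd' 8 → fail=9;  out ∅∪∅=∅
  n7('ecc'): parent n6 fail=0; on 'c' 0 → fail=0;  out {3}∪∅={3}
  n10('bdd'): parent n9 fail=14; on 'd' 14 → fail=15;  out ∅∪{5}={5}
  n17('bda'): parent n9 fail=14; on 'a' 14→0 → fail=0;  out ∅∪∅=∅
  n4('ebda'): parent n3 fail=9; on 'a' 9 → fail=17;  out ∅∪∅=∅
  n11('bddd'): parent n10 fail=15; on 'd' 15→14 → fail=15;  out ∅∪{5}={5}
  n18('bdab'): parent n17 fail=0; on 'b' 0 → fail=8;  out {7}∪∅={7}
  n5('ebdab'): parent n4 fail=17; on 'b' 17 → fail=18;  out {0}∪{7}={0,7}
  n12('bddde'): parent n11 fail=15; on 'e' 15→14→0 → fail=1;  out ∅∪{2}={2}
  n13('bdddeb'): parent n12 fail=1; on 'b' 1 → fail=2;  out {4}∪{1}={1,4}

Scan:
i=0 'e': node 0→1  → match P2@[0:0]
i=1 'b': node 1→2  → match P1@[0:1]
i=2 'e': node 2→1 (fail-walked)  → match P2@[2:2]
i=3 'c': node 1→6
i=4 'c': node 6→7  → match P3@[2:4]
i=5 'b': node 7→8 (fail-walked)
i=6 'd': node 8→9
i=7 'a': node 9→17
i=8 'b': node 17→18  → match P7@[5:8]
i=9 'b': node 18→8 (fail-walked)
i=10 'e': node 8→1 (fail-walked)  → match P2@[10:10]
i=11 'd': node 1→14 (fail-walked)
i=12 'e': node 14→1 (fail-walked)  → match P2@[12:12]
i=13 'b': node 1→2  → match P1@[12:13]
i=14 'e': node 2→1 (fail-walked)  → match P2@[14:14]
i=15 'b': node 1→2  → match P1@[14:15]
i=16 'd': node 2→3
i=17 'a': node 3→4
i=18 'b': node 4→5  → match P0@[14:18],P7@[15:18]
i=19 'd': node 5→9 (fail-walked)
i=20 'c': node 9→16 (fail-walked)  → match P6@[19:20]
i=21 'b': node 16→8 (fail-walked)
i=22 'd': node 8→9
i=23 'd': node 9→10  → match P5@[22:23]
i=24 'd': node 10→11  → match P5@[23:24]
i=25 'e': node 11→12  → match P2@[25:25]
i=26 'b': node 12→13  → match P1@[25:26],P4@[21:26]
i=27 'd': node 13→3 (fail-walked)
i=28 'c': node 3→16 (fail-walked)  → match P6@[27:28]
i=29 'd': node 16→14 (fail-walked)
i=30 'e': node 14→1 (fail-walked)  → match P2@[30:30]
i=31 'e': node 1→1 (fail-walked)  → match P2@[31:31]
i=32 'b': node 1→2  → match P1@[31:32]
i=33 'd': node 2→3
i=34 'd': node 3→10 (fail-walked)  → match P5@[33:34]
i=35 'e': node 10→1 (fail-walked)  → match P2@[35:35]
i=36 'b': node 1→2  → match P1@[35:36]
i=37 'b': node 2→8 (fail-walked)
i=38 'b': node 8→8 (fail-walked)

Matches: [[0,2],[1,1],[2,2],[4,3],[8,7],[10,2],[12,2],[13,1],[14,2],[15,1],[18,0],[18,7],[20,6],[23,5],[24,5],[25,2],[26,1],[26,4],[28,6],[30,2],[31,2],[32,1],[34,5],[35,2],[36,1]]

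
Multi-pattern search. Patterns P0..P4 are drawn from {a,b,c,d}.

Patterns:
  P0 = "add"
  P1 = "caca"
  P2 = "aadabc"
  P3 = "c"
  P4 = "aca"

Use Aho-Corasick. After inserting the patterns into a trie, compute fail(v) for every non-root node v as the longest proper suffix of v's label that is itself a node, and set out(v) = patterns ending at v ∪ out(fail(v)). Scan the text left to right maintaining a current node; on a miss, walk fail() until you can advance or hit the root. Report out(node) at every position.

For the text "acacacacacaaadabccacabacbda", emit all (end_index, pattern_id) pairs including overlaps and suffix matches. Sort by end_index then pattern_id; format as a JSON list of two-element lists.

Build:
Trie (insert patterns):
  0='ε' goto a→1 c→4
  1='a' goto a→8 c→13 d→2
  2='ad' goto d→3
  3='add' goto ·  [P0 ends]
  4='c' goto a→5  [P3 ends]
  5='ca' goto c→6
  6='cac' goto a→7
  7='caca' goto ·  [P1 ends]
  8='aa' goto d→9
  9='aad' goto a→10
  10='aada' goto b→11
  11='aadab' goto c→12
  12='aadabc' goto ·  [P2 ends]
  13='ac' goto a→14
  14='aca' goto ·  [P4 ends]

Failure links (BFS by depth):
  fail(1) 'a': from fail(0)=0 chase 'a': 0 ⇒ 0;  out=∅∪out(0)=∅
  fail(4) 'c': from fail(0)=0 chase 'c': 0 ⇒ 0;  out={3}∪out(0)={3}
  fail(2) 'ad': from fail(1)=0 chase 'd': 0 ⇒ 0;  out=∅∪out(0)=∅
  fail(5) 'ca': from fail(4)=0 chase 'a': 0 ⇒ 1;  out=∅∪out(1)=∅
  fail(8) 'aa': from fail(1)=0 chase 'a': 0 ⇒ 1;  out=∅∪out(1)=∅
  fail(13) 'ac': from fail(1)=0 chase 'c': 0 ⇒ 4;  out=∅∪out(4)={3}
  fail(3) 'add': from fail(2)=0 chase 'd': 0 ⇒ 0;  out={0}∪out(0)={0}
  fail(6) 'cac': from fail(5)=1 chase 'c': 1 ⇒ 13;  out=∅∪out(13)={3}
  fail(9) 'aad': from fail(8)=1 chase 'd': 1 ⇒ 2;  out=∅∪out(2)=∅
  fail(14) 'aca': from fail(13)=4 chase 'a': 4 ⇒ 5;  out={4}∪out(5)={4}
  fail(7) 'caca': from fail(6)=13 chase 'a': 13 ⇒ 14;  out={1}∪out(14)={1,4}
  fail(10) 'aada': from fail(9)=2 chase 'a': 2→0 ⇒ 1;  out=∅∪out(1)=∅
  fail(11) 'aadab': from fail(10)=1 chase 'b': 1→0 ⇒ 0;  out=∅∪out(0)=∅
  fail(12) 'aadabc': from fail(11)=0 chase 'c': 0 ⇒ 4;  out={2}∪out(4)={2,3}

Text stream:
pos 0 'a': at 1
pos 1 'c': at 13  ** P3@[1:1]
pos 2 'a': at 14  ** P4@[0:2]
pos 3 'c': at 6 (fail-walked)  ** P3@[3:3]
pos 4 'a': at 7  ** P1@[1:4],P4@[2:4]
pos 5 'c': at 6 (fail-walked)  ** P3@[5:5]
pos 6 'a': at 7  ** P1@[3:6],P4@[4:6]
pos 7 'c': at 6 (fail-walked)  ** P3@[7:7]
pos 8 'a': at 7  ** P1@[5:8],P4@[6:8]
pos 9 'c': at 6 (fail-walked)  ** P3@[9:9]
pos 10 'a': at 7  ** P1@[7:10],P4@[8:10]
pos 11 'a': at 8 (fail-walked)
pos 12 'a': at 8 (fail-walked)
pos 13 'd': at 9
pos 14 'a': at 10
pos 15 'b': at 11
pos 16 'c': at 12  ** P2@[11:16],P3@[16:16]
pos 17 'c': at 4 (fail-walked)  ** P3@[17:17]
pos 18 'a': at 5
pos 19 'c': at 6  ** P3@[19:19]
pos 20 'a': at 7  ** P1@[17:20],P4@[18:20]
pos 21 'b': at 0 (fail-walked)
pos 22 'a': at 1
pos 23 'c': at 13  ** P3@[23:23]
pos 24 'b': at 0 (fail-walked)
pos 25 'd': at 0
pos 26 'a': at 1

Matches: [[1,3],[2,4],[3,3],[4,1],[4,4],[5,3],[6,1],[6,4],[7,3],[8,1],[8,4],[9,3],[10,1],[10,4],[16,2],[16,3],[17,3],[19,3],[20,1],[20,4],[23,3]]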